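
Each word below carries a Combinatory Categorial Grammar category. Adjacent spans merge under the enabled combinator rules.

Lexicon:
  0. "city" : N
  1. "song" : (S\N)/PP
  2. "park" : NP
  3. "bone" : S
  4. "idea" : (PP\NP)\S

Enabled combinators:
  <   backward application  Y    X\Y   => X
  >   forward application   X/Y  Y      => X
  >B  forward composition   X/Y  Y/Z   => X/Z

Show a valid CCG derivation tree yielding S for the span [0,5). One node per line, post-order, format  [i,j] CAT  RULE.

[0,1] N  lex  "city"
[1,2] (S\N)/PP  lex  "song"
[2,3] NP  lex  "park"
[3,4] S  lex  "bone"
[4,5] (PP\NP)\S  lex  "idea"
[3,5] PP\NP  <  k=4
[2,5] PP  <  k=3
[1,5] S\N  >  k=2
[0,5] S  <  k=1

[0,5] S   <
  [0,1] "city" : N
  [1,5] S\N   >
    [1,2] "song" : (S\N)/PP
    [2,5] PP   <
      [2,3] "park" : NP
      [3,5] PP\NP   <
        [3,4] "bone" : S
        [4,5] "idea" : (PP\NP)\S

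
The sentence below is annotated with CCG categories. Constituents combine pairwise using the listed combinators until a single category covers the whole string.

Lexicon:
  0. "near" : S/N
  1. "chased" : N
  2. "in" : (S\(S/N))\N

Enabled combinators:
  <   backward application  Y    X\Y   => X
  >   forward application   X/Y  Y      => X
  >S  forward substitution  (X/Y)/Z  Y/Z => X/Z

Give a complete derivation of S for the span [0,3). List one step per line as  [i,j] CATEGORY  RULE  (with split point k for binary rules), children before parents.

[0,1] S/N  lex  "near"
[1,2] N  lex  "chased"
[2,3] (S\(S/N))\N  lex  "in"
[1,3] S\(S/N)  <  k=2
[0,3] S  <  k=1

[0,3] S   <
  [0,1] "near" : S/N
  [1,3] S\(S/N)   <
    [1,2] "chased" : N
    [2,3] "in" : (S\(S/N))\N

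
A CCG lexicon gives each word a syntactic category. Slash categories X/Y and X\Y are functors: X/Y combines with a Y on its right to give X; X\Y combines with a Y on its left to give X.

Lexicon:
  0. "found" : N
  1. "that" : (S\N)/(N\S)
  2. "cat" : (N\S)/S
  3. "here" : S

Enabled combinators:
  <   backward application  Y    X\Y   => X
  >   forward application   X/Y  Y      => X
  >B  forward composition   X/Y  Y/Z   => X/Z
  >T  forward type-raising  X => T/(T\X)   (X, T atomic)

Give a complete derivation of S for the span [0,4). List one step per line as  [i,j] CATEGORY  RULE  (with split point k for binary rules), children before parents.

[0,4] S   <
  [0,1] "found" : N
  [1,4] S\N   >
    [1,2] "that" : (S\N)/(N\S)
    [2,4] N\S   >
      [2,3] "cat" : (N\S)/S
      [3,4] "here" : S

[0,1] N  lex  "found"
[1,2] (S\N)/(N\S)  lex  "that"
[2,3] (N\S)/S  lex  "cat"
[3,4] S  lex  "here"
[2,4] N\S  >  k=3
[1,4] S\N  >  k=2
[0,4] S  <  k=1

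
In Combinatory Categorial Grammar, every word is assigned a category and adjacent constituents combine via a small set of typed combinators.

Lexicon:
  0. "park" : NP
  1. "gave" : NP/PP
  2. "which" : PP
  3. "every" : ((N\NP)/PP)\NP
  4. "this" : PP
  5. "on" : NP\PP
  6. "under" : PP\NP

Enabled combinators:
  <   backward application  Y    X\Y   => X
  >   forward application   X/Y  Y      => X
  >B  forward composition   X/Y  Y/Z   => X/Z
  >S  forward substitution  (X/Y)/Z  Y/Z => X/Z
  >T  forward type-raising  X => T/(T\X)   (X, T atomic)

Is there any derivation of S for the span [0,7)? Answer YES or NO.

NO

NP NP/PP PP ((N\NP)/PP)\NP PP NP\PP PP\NP
CKY chart[0,7] = {N, N/(N\N), N/(PP\PP), NP/(NP\N), PP/(PP\N), S/(S\N)}; S ∉ chart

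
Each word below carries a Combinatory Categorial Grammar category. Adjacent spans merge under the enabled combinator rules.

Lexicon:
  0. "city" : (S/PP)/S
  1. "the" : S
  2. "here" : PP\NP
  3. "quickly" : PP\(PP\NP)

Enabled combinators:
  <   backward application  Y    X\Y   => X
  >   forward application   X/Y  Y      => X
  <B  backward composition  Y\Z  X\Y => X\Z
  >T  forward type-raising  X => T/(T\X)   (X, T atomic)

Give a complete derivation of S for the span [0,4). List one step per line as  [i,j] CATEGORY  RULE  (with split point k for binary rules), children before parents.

[0,1] (S/PP)/S  lex  "city"
[1,2] S  lex  "the"
[0,2] S/PP  >  k=1
[2,3] PP\NP  lex  "here"
[3,4] PP\(PP\NP)  lex  "quickly"
[2,4] PP  <  k=3
[0,4] S  >  k=2

[0,4] S   >
  [0,2] S/PP   >
    [0,1] "city" : (S/PP)/S
    [1,2] "the" : S
  [2,4] PP   <
    [2,3] "here" : PP\NP
    [3,4] "quickly" : PP\(PP\NP)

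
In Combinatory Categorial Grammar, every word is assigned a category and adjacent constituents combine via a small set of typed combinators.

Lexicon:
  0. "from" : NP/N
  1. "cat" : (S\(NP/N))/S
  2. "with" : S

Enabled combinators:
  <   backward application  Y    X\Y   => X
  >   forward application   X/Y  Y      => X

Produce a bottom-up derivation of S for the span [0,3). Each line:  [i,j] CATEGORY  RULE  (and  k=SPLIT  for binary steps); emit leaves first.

[0,1] NP/N  lex  "from"
[1,2] (S\(NP/N))/S  lex  "cat"
[2,3] S  lex  "with"
[1,3] S\(NP/N)  >  k=2
[0,3] S  <  k=1

[0,3] S   <
  [0,1] "from" : NP/N
  [1,3] S\(NP/N)   >
    [1,2] "cat" : (S\(NP/N))/S
    [2,3] "with" : S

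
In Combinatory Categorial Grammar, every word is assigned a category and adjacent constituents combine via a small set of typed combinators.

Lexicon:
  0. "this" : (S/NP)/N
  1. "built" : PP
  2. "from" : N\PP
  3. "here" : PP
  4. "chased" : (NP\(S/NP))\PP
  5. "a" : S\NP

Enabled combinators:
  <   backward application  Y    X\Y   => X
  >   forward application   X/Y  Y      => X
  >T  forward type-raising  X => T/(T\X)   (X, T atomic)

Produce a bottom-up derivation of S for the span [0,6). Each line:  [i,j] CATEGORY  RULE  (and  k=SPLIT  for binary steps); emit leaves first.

[0,6] S   <
  [0,5] NP   <
    [0,3] S/NP   >
      [0,1] "this" : (S/NP)/N
      [1,3] N   <
        [1,2] "built" : PP
        [2,3] "from" : N\PP
    [3,5] NP\(S/NP)   <
      [3,4] "here" : PP
      [4,5] "chased" : (NP\(S/NP))\PP
  [5,6] "a" : S\NP

[0,1] (S/NP)/N  lex  "this"
[1,2] PP  lex  "built"
[2,3] N\PP  lex  "from"
[1,3] N  <  k=2
[0,3] S/NP  >  k=1
[3,4] PP  lex  "here"
[4,5] (NP\(S/NP))\PP  lex  "chased"
[3,5] NP\(S/NP)  <  k=4
[0,5] NP  <  k=3
[5,6] S\NP  lex  "a"
[0,6] S  <  k=5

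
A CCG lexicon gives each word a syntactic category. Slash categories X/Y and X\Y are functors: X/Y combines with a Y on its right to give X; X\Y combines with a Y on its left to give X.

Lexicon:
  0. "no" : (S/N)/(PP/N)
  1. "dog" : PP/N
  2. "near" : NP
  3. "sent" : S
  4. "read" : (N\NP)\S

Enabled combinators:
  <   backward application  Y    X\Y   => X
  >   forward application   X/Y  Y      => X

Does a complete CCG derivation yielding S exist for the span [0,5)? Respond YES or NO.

YES

[0,5] S   >
  [0,2] S/N   >
    [0,1] "no" : (S/N)/(PP/N)
    [1,2] "dog" : PP/N
  [2,5] N   <
    [2,3] "near" : NP
    [3,5] N\NP   <
      [3,4] "sent" : S
      [4,5] "read" : (N\NP)\S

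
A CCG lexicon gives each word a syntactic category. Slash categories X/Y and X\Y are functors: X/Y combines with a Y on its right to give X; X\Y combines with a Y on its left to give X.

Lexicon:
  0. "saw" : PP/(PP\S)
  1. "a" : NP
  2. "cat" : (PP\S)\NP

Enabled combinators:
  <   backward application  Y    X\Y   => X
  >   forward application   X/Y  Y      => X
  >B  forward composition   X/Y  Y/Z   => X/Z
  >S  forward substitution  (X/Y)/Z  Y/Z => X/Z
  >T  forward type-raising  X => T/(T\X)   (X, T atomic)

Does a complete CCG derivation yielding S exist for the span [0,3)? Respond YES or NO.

NO

PP/(PP\S) NP (PP\S)\NP
CKY chart[0,3] = {N/(N\PP), NP/(NP\PP), PP, PP/(PP\PP), S/(S\PP)}; S ∉ chart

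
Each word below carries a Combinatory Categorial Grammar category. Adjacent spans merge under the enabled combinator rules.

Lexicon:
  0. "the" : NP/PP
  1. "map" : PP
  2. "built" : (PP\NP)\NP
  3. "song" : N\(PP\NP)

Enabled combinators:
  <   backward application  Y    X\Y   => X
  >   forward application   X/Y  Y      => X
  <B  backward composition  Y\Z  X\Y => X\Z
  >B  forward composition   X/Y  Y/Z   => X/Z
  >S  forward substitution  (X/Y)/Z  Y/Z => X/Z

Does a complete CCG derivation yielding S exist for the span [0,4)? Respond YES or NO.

NP/PP PP (PP\NP)\NP N\(PP\NP)
CKY chart[0,4] = {N}; S ∉ chart

NO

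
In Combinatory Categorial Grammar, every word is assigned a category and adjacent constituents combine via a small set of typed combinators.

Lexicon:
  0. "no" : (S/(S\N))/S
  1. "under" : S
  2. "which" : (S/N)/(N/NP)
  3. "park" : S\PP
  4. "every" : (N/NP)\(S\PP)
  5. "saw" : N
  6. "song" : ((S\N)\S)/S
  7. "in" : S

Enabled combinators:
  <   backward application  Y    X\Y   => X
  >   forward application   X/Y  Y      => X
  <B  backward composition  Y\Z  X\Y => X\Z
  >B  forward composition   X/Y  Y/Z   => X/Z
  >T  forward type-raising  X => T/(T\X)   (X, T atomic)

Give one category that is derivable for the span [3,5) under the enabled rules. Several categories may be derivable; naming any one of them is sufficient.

[0,8] S   >
  [0,2] S/(S\N)   >
    [0,1] "no" : (S/(S\N))/S
    [1,2] "under" : S
  [2,8] S\N   <
    [2,6] S   >
      [2,5] S/N   >
        [2,3] "which" : (S/N)/(N/NP)
        [3,5] N/NP   <
          [3,4] "park" : S\PP
          [4,5] "every" : (N/NP)\(S\PP)
      [5,6] "saw" : N
    [6,8] (S\N)\S   >
      [6,7] "song" : ((S\N)\S)/S
      [7,8] "in" : S

N/NP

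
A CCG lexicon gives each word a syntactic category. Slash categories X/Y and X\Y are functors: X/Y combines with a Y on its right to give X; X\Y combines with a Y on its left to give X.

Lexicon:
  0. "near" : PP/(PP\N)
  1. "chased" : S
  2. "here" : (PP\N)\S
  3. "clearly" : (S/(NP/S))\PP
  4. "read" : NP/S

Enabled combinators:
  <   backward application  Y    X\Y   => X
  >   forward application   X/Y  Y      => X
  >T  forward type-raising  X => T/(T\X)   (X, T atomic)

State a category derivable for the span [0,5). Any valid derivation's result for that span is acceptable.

[0,5] S   >
  [0,4] S/(NP/S)   <
    [0,3] PP   >
      [0,1] "near" : PP/(PP\N)
      [1,3] PP\N   <
        [1,2] "chased" : S
        [2,3] "here" : (PP\N)\S
    [3,4] "clearly" : (S/(NP/S))\PP
  [4,5] "read" : NP/S

S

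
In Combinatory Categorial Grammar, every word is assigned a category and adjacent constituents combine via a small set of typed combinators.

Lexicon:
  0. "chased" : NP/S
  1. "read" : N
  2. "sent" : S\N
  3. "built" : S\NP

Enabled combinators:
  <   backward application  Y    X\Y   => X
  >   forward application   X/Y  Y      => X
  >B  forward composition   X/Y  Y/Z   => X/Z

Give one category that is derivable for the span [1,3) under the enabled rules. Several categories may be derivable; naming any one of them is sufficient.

[0,4] S   <
  [0,3] NP   >
    [0,1] "chased" : NP/S
    [1,3] S   <
      [1,2] "read" : N
      [2,3] "sent" : S\N
  [3,4] "built" : S\NP

S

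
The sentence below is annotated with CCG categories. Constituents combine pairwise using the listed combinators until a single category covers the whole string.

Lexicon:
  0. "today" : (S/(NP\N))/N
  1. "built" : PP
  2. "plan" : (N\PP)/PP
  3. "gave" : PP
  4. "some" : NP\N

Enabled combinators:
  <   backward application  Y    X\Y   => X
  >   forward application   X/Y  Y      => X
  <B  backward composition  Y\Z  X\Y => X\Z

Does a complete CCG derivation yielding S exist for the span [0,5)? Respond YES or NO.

YES

[0,5] S   >
  [0,4] S/(NP\N)   >
    [0,1] "today" : (S/(NP\N))/N
    [1,4] N   <
      [1,2] "built" : PP
      [2,4] N\PP   >
        [2,3] "plan" : (N\PP)/PP
        [3,4] "gave" : PP
  [4,5] "some" : NP\N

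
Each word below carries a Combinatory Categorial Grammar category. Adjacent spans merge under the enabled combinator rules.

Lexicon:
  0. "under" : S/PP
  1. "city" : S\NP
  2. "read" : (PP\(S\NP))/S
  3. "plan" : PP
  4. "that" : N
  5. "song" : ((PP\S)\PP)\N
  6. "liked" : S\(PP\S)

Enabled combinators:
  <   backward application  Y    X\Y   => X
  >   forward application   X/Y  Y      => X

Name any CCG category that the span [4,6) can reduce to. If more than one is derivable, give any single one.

(PP\S)\PP

[0,7] S   >
  [0,1] "under" : S/PP
  [1,7] PP   <
    [1,2] "city" : S\NP
    [2,7] PP\(S\NP)   >
      [2,3] "read" : (PP\(S\NP))/S
      [3,7] S   <
        [3,6] PP\S   <
          [3,4] "plan" : PP
          [4,6] (PP\S)\PP   <
            [4,5] "that" : N
            [5,6] "song" : ((PP\S)\PP)\N
        [6,7] "liked" : S\(PP\S)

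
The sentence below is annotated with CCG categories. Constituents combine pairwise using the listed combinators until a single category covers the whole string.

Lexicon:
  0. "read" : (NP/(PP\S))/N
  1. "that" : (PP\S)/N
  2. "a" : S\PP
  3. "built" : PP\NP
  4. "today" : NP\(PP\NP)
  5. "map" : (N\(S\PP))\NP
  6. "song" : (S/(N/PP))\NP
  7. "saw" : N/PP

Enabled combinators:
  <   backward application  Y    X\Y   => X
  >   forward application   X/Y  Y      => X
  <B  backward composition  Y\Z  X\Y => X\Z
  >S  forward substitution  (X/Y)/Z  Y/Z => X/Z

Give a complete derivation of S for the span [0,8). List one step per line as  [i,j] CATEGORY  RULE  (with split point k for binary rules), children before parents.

[0,1] (NP/(PP\S))/N  lex  "read"
[1,2] (PP\S)/N  lex  "that"
[0,2] NP/N  >S  k=1
[2,3] S\PP  lex  "a"
[3,4] PP\NP  lex  "built"
[4,5] NP\(PP\NP)  lex  "today"
[3,5] NP  <  k=4
[5,6] (N\(S\PP))\NP  lex  "map"
[3,6] N\(S\PP)  <  k=5
[2,6] N  <  k=3
[0,6] NP  >  k=2
[6,7] (S/(N/PP))\NP  lex  "song"
[0,7] S/(N/PP)  <  k=6
[7,8] N/PP  lex  "saw"
[0,8] S  >  k=7

[0,8] S   >
  [0,7] S/(N/PP)   <
    [0,6] NP   >
      [0,2] NP/N   >S
        [0,1] "read" : (NP/(PP\S))/N
        [1,2] "that" : (PP\S)/N
      [2,6] N   <
        [2,3] "a" : S\PP
        [3,6] N\(S\PP)   <
          [3,5] NP   <
            [3,4] "built" : PP\NP
            [4,5] "today" : NP\(PP\NP)
          [5,6] "map" : (N\(S\PP))\NP
    [6,7] "song" : (S/(N/PP))\NP
  [7,8] "saw" : N/PP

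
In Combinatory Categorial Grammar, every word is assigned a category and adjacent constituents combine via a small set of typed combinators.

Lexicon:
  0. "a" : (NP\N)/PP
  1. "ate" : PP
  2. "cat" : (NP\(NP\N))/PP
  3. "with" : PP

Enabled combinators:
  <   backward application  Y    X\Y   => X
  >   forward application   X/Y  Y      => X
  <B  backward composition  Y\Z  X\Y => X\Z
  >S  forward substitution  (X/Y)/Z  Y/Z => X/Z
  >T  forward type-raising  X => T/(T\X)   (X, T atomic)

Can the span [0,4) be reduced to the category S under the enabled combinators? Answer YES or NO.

(NP\N)/PP PP (NP\(NP\N))/PP PP
CKY chart[0,4] = {N/(N\NP), NP, NP/(NP\NP), PP/(PP\NP), S/(S\NP)}; S ∉ chart

NO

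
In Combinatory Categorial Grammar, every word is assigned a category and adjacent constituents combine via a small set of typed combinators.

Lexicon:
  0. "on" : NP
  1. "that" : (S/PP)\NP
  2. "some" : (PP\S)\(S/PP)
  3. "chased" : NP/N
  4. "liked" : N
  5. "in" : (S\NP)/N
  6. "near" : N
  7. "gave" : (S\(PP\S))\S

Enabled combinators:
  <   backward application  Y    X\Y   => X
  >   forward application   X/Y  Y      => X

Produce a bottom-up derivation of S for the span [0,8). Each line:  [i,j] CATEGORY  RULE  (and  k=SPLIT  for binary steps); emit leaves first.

[0,1] NP  lex  "on"
[1,2] (S/PP)\NP  lex  "that"
[0,2] S/PP  <  k=1
[2,3] (PP\S)\(S/PP)  lex  "some"
[0,3] PP\S  <  k=2
[3,4] NP/N  lex  "chased"
[4,5] N  lex  "liked"
[3,5] NP  >  k=4
[5,6] (S\NP)/N  lex  "in"
[6,7] N  lex  "near"
[5,7] S\NP  >  k=6
[3,7] S  <  k=5
[7,8] (S\(PP\S))\S  lex  "gave"
[3,8] S\(PP\S)  <  k=7
[0,8] S  <  k=3

[0,8] S   <
  [0,3] PP\S   <
    [0,2] S/PP   <
      [0,1] "on" : NP
      [1,2] "that" : (S/PP)\NP
    [2,3] "some" : (PP\S)\(S/PP)
  [3,8] S\(PP\S)   <
    [3,7] S   <
      [3,5] NP   >
        [3,4] "chased" : NP/N
        [4,5] "liked" : N
      [5,7] S\NP   >
        [5,6] "in" : (S\NP)/N
        [6,7] "near" : N
    [7,8] "gave" : (S\(PP\S))\S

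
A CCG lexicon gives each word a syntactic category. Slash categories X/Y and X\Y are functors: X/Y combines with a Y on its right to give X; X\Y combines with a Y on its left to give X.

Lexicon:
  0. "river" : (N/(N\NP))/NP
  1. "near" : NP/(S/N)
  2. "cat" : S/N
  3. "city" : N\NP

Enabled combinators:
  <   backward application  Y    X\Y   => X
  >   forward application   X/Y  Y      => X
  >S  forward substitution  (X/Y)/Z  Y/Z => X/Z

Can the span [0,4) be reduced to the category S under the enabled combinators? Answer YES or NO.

(N/(N\NP))/NP NP/(S/N) S/N N\NP
CKY chart[0,4] = {N}; S ∉ chart

NO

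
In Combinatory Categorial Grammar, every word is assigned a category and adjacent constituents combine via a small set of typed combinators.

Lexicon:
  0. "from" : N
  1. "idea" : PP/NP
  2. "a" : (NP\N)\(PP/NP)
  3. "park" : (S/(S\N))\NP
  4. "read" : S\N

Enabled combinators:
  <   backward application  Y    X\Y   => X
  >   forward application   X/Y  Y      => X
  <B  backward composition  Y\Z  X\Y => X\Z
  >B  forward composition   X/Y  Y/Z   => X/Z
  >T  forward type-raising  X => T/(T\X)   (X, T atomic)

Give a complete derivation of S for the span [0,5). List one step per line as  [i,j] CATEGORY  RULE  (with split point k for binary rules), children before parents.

[0,5] S   >
  [0,4] S/(S\N)   <
    [0,3] NP   >
      [0,1] NP/(NP\N)   >T
        [0,1] "from" : N
      [1,3] NP\N   <
        [1,2] "idea" : PP/NP
        [2,3] "a" : (NP\N)\(PP/NP)
    [3,4] "park" : (S/(S\N))\NP
  [4,5] "read" : S\N

[0,1] N  lex  "from"
[0,1] NP/(NP\N)  >T
[1,2] PP/NP  lex  "idea"
[2,3] (NP\N)\(PP/NP)  lex  "a"
[1,3] NP\N  <  k=2
[0,3] NP  >  k=1
[3,4] (S/(S\N))\NP  lex  "park"
[0,4] S/(S\N)  <  k=3
[4,5] S\N  lex  "read"
[0,5] S  >  k=4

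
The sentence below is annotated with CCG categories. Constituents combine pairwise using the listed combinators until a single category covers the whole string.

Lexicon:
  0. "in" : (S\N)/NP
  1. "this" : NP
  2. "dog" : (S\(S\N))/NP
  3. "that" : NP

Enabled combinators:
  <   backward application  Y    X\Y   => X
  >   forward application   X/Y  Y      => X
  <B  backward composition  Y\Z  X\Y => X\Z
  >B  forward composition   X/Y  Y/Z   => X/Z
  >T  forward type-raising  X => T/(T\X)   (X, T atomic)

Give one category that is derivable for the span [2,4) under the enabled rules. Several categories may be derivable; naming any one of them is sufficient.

S\(S\N)

[0,4] S   <
  [0,2] S\N   >
    [0,1] "in" : (S\N)/NP
    [1,2] "this" : NP
  [2,4] S\(S\N)   >
    [2,3] "dog" : (S\(S\N))/NP
    [3,4] "that" : NP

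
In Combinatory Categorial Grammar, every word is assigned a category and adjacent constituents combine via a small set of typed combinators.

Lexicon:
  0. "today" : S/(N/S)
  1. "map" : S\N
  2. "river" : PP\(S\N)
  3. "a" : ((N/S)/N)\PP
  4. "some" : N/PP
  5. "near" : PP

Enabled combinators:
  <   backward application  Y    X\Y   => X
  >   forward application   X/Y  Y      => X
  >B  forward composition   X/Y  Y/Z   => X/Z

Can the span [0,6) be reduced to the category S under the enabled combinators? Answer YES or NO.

YES

[0,6] S   >
  [0,1] "today" : S/(N/S)
  [1,6] N/S   >
    [1,4] (N/S)/N   <
      [1,3] PP   <
        [1,2] "map" : S\N
        [2,3] "river" : PP\(S\N)
      [3,4] "a" : ((N/S)/N)\PP
    [4,6] N   >
      [4,5] "some" : N/PP
      [5,6] "near" : PP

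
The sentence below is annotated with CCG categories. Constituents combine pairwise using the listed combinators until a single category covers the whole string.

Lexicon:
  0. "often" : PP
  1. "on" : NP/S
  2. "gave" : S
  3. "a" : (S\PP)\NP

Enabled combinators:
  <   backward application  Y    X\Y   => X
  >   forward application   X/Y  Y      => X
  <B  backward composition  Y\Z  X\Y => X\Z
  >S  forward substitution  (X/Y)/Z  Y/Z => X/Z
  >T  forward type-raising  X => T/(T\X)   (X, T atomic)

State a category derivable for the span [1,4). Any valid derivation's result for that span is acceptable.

S\PP

[0,4] S   >
  [0,1] S/(S\PP)   >T
    [0,1] "often" : PP
  [1,4] S\PP   <
    [1,3] NP   >
      [1,2] "on" : NP/S
      [2,3] "gave" : S
    [3,4] "a" : (S\PP)\NP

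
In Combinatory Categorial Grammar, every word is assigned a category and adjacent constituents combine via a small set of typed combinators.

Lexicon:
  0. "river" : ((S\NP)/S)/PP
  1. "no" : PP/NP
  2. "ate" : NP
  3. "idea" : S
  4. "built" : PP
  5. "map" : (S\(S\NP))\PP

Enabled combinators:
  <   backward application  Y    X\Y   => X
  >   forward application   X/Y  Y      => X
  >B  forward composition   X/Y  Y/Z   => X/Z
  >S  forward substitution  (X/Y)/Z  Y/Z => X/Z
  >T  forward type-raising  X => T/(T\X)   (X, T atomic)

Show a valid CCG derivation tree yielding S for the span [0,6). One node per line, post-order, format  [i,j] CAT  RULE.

[0,1] ((S\NP)/S)/PP  lex  "river"
[1,2] PP/NP  lex  "no"
[2,3] NP  lex  "ate"
[1,3] PP  >  k=2
[0,3] (S\NP)/S  >  k=1
[3,4] S  lex  "idea"
[0,4] S\NP  >  k=3
[4,5] PP  lex  "built"
[5,6] (S\(S\NP))\PP  lex  "map"
[4,6] S\(S\NP)  <  k=5
[0,6] S  <  k=4

[0,6] S   <
  [0,4] S\NP   >
    [0,3] (S\NP)/S   >
      [0,1] "river" : ((S\NP)/S)/PP
      [1,3] PP   >
        [1,2] "no" : PP/NP
        [2,3] "ate" : NP
    [3,4] "idea" : S
  [4,6] S\(S\NP)   <
    [4,5] "built" : PP
    [5,6] "map" : (S\(S\NP))\PP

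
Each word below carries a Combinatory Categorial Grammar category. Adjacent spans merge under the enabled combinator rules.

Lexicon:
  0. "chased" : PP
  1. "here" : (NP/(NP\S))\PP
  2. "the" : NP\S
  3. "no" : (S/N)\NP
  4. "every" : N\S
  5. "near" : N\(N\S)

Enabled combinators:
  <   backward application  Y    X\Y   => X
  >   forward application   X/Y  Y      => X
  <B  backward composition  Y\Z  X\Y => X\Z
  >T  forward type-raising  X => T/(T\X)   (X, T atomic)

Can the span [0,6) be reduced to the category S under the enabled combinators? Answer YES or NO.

YES

[0,6] S   >
  [0,4] S/N   <
    [0,3] NP   >
      [0,2] NP/(NP\S)   <
        [0,1] "chased" : PP
        [1,2] "here" : (NP/(NP\S))\PP
      [2,3] "the" : NP\S
    [3,4] "no" : (S/N)\NP
  [4,6] N   <
    [4,5] "every" : N\S
    [5,6] "near" : N\(N\S)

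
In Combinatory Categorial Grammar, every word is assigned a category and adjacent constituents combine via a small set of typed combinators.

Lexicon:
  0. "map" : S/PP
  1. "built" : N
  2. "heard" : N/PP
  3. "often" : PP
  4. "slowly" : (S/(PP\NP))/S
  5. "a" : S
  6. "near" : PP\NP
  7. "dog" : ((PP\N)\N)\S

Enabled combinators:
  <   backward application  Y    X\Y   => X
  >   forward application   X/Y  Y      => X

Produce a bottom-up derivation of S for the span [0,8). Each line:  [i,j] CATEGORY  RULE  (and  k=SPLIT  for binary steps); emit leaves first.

[0,8] S   >
  [0,1] "map" : S/PP
  [1,8] PP   <
    [1,2] "built" : N
    [2,8] PP\N   <
      [2,4] N   >
        [2,3] "heard" : N/PP
        [3,4] "often" : PP
      [4,8] (PP\N)\N   <
        [4,7] S   >
          [4,6] S/(PP\NP)   >
            [4,5] "slowly" : (S/(PP\NP))/S
            [5,6] "a" : S
          [6,7] "near" : PP\NP
        [7,8] "dog" : ((PP\N)\N)\S

[0,1] S/PP  lex  "map"
[1,2] N  lex  "built"
[2,3] N/PP  lex  "heard"
[3,4] PP  lex  "often"
[2,4] N  >  k=3
[4,5] (S/(PP\NP))/S  lex  "slowly"
[5,6] S  lex  "a"
[4,6] S/(PP\NP)  >  k=5
[6,7] PP\NP  lex  "near"
[4,7] S  >  k=6
[7,8] ((PP\N)\N)\S  lex  "dog"
[4,8] (PP\N)\N  <  k=7
[2,8] PP\N  <  k=4
[1,8] PP  <  k=2
[0,8] S  >  k=1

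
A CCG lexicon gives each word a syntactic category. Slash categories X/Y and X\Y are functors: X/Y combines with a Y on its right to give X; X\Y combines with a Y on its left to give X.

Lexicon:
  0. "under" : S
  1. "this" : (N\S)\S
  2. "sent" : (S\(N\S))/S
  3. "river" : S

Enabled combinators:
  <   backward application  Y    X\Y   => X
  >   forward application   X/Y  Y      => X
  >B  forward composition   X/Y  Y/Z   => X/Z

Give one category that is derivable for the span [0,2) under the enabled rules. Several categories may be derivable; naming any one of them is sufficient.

N\S

[0,4] S   <
  [0,2] N\S   <
    [0,1] "under" : S
    [1,2] "this" : (N\S)\S
  [2,4] S\(N\S)   >
    [2,3] "sent" : (S\(N\S))/S
    [3,4] "river" : S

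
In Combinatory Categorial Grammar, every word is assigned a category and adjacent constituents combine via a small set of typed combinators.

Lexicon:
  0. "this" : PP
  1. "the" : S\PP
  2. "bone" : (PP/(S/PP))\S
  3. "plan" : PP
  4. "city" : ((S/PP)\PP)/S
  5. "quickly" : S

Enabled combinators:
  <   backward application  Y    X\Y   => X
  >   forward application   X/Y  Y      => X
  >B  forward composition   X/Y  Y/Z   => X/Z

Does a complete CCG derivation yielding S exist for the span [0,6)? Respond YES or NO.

NO

PP S\PP (PP/(S/PP))\S PP ((S/PP)\PP)/S S
CKY chart[0,6] = {PP}; S ∉ chart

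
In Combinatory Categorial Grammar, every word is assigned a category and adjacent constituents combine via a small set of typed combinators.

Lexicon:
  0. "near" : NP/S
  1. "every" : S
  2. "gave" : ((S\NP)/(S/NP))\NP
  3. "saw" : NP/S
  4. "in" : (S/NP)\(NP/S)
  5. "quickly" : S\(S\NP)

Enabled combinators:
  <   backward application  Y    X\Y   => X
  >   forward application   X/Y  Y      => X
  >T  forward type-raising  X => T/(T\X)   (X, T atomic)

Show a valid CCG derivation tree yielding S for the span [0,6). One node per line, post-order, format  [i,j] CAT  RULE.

[0,1] NP/S  lex  "near"
[1,2] S  lex  "every"
[0,2] NP  >  k=1
[2,3] ((S\NP)/(S/NP))\NP  lex  "gave"
[0,3] (S\NP)/(S/NP)  <  k=2
[3,4] NP/S  lex  "saw"
[4,5] (S/NP)\(NP/S)  lex  "in"
[3,5] S/NP  <  k=4
[0,5] S\NP  >  k=3
[5,6] S\(S\NP)  lex  "quickly"
[0,6] S  <  k=5

[0,6] S   <
  [0,5] S\NP   >
    [0,3] (S\NP)/(S/NP)   <
      [0,2] NP   >
        [0,1] "near" : NP/S
        [1,2] "every" : S
      [2,3] "gave" : ((S\NP)/(S/NP))\NP
    [3,5] S/NP   <
      [3,4] "saw" : NP/S
      [4,5] "in" : (S/NP)\(NP/S)
  [5,6] "quickly" : S\(S\NP)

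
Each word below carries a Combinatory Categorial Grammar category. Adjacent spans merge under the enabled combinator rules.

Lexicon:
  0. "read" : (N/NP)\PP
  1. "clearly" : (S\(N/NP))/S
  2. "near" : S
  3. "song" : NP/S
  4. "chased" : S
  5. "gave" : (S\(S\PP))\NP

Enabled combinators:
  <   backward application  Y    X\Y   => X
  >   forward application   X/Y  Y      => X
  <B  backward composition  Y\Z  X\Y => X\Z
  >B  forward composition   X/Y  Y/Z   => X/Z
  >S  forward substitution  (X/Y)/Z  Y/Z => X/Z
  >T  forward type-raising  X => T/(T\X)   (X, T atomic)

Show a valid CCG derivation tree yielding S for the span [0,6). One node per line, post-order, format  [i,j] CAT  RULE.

[0,6] S   <
  [0,3] S\PP   <B
    [0,1] "read" : (N/NP)\PP
    [1,3] S\(N/NP)   >
      [1,2] "clearly" : (S\(N/NP))/S
      [2,3] "near" : S
  [3,6] S\(S\PP)   <
    [3,5] NP   >
      [3,4] "song" : NP/S
      [4,5] "chased" : S
    [5,6] "gave" : (S\(S\PP))\NP

[0,1] (N/NP)\PP  lex  "read"
[1,2] (S\(N/NP))/S  lex  "clearly"
[2,3] S  lex  "near"
[1,3] S\(N/NP)  >  k=2
[0,3] S\PP  <B  k=1
[3,4] NP/S  lex  "song"
[4,5] S  lex  "chased"
[3,5] NP  >  k=4
[5,6] (S\(S\PP))\NP  lex  "gave"
[3,6] S\(S\PP)  <  k=5
[0,6] S  <  k=3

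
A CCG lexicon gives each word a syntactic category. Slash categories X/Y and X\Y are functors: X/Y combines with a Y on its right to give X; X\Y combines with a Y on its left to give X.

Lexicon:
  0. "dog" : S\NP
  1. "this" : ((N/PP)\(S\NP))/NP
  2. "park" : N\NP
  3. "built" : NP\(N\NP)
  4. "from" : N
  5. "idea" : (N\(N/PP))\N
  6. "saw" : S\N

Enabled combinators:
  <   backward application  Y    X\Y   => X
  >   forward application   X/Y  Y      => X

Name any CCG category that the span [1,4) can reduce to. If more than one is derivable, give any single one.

[0,7] S   <
  [0,6] N   <
    [0,4] N/PP   <
      [0,1] "dog" : S\NP
      [1,4] (N/PP)\(S\NP)   >
        [1,2] "this" : ((N/PP)\(S\NP))/NP
        [2,4] NP   <
          [2,3] "park" : N\NP
          [3,4] "built" : NP\(N\NP)
    [4,6] N\(N/PP)   <
      [4,5] "from" : N
      [5,6] "idea" : (N\(N/PP))\N
  [6,7] "saw" : S\N

(N/PP)\(S\NP)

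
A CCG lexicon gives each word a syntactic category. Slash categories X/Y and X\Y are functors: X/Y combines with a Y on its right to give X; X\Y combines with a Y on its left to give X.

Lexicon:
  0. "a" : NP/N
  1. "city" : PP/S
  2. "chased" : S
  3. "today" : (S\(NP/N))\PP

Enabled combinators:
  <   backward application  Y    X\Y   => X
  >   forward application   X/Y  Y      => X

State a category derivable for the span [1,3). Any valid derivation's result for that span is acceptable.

PP

[0,4] S   <
  [0,1] "a" : NP/N
  [1,4] S\(NP/N)   <
    [1,3] PP   >
      [1,2] "city" : PP/S
      [2,3] "chased" : S
    [3,4] "today" : (S\(NP/N))\PP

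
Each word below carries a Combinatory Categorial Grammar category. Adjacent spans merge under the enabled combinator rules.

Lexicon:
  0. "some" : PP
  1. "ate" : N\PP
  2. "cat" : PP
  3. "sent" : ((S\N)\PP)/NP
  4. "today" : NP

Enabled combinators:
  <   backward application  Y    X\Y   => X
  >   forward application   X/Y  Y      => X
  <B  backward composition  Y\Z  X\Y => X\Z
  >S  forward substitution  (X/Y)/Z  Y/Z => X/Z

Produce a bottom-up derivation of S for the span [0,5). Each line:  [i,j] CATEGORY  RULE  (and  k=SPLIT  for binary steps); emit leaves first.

[0,1] PP  lex  "some"
[1,2] N\PP  lex  "ate"
[0,2] N  <  k=1
[2,3] PP  lex  "cat"
[3,4] ((S\N)\PP)/NP  lex  "sent"
[4,5] NP  lex  "today"
[3,5] (S\N)\PP  >  k=4
[2,5] S\N  <  k=3
[0,5] S  <  k=2

[0,5] S   <
  [0,2] N   <
    [0,1] "some" : PP
    [1,2] "ate" : N\PP
  [2,5] S\N   <
    [2,3] "cat" : PP
    [3,5] (S\N)\PP   >
      [3,4] "sent" : ((S\N)\PP)/NP
      [4,5] "today" : NP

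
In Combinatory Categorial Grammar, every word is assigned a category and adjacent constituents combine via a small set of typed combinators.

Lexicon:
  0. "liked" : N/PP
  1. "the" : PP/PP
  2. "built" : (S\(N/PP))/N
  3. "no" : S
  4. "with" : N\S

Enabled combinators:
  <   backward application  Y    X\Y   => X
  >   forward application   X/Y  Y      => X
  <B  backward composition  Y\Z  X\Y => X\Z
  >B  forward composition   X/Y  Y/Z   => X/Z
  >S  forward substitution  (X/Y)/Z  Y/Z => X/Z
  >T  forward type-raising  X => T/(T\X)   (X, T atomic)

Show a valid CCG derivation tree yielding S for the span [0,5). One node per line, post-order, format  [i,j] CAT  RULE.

[0,5] S   <
  [0,2] N/PP   >B
    [0,1] "liked" : N/PP
    [1,2] "the" : PP/PP
  [2,5] S\(N/PP)   >
    [2,3] "built" : (S\(N/PP))/N
    [3,5] N   >
      [3,4] N/(N\S)   >T
        [3,4] "no" : S
      [4,5] "with" : N\S

[0,1] N/PP  lex  "liked"
[1,2] PP/PP  lex  "the"
[0,2] N/PP  >B  k=1
[2,3] (S\(N/PP))/N  lex  "built"
[3,4] S  lex  "no"
[3,4] N/(N\S)  >T
[4,5] N\S  lex  "with"
[3,5] N  >  k=4
[2,5] S\(N/PP)  >  k=3
[0,5] S  <  k=2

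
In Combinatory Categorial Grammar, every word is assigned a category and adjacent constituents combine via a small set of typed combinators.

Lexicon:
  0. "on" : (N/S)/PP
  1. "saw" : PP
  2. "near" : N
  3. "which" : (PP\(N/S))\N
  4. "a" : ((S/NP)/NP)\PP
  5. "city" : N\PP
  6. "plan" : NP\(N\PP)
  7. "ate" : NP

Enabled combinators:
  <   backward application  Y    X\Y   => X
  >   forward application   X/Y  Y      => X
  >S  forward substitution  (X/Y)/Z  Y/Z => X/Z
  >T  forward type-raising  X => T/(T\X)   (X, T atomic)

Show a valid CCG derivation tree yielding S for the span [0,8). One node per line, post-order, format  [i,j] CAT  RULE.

[0,1] (N/S)/PP  lex  "on"
[1,2] PP  lex  "saw"
[0,2] N/S  >  k=1
[2,3] N  lex  "near"
[3,4] (PP\(N/S))\N  lex  "which"
[2,4] PP\(N/S)  <  k=3
[0,4] PP  <  k=2
[4,5] ((S/NP)/NP)\PP  lex  "a"
[0,5] (S/NP)/NP  <  k=4
[5,6] N\PP  lex  "city"
[6,7] NP\(N\PP)  lex  "plan"
[5,7] NP  <  k=6
[0,7] S/NP  >  k=5
[7,8] NP  lex  "ate"
[0,8] S  >  k=7

[0,8] S   >
  [0,7] S/NP   >
    [0,5] (S/NP)/NP   <
      [0,4] PP   <
        [0,2] N/S   >
          [0,1] "on" : (N/S)/PP
          [1,2] "saw" : PP
        [2,4] PP\(N/S)   <
          [2,3] "near" : N
          [3,4] "which" : (PP\(N/S))\N
      [4,5] "a" : ((S/NP)/NP)\PP
    [5,7] NP   <
      [5,6] "city" : N\PP
      [6,7] "plan" : NP\(N\PP)
  [7,8] "ate" : NP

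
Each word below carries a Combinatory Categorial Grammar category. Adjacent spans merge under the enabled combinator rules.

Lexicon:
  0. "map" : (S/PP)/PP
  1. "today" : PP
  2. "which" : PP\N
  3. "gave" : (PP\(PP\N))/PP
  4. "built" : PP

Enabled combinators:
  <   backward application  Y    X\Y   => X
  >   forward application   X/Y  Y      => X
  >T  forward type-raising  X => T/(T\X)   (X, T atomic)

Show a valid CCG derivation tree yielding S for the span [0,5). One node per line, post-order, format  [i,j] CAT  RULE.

[0,1] (S/PP)/PP  lex  "map"
[1,2] PP  lex  "today"
[0,2] S/PP  >  k=1
[2,3] PP\N  lex  "which"
[3,4] (PP\(PP\N))/PP  lex  "gave"
[4,5] PP  lex  "built"
[3,5] PP\(PP\N)  >  k=4
[2,5] PP  <  k=3
[0,5] S  >  k=2

[0,5] S   >
  [0,2] S/PP   >
    [0,1] "map" : (S/PP)/PP
    [1,2] "today" : PP
  [2,5] PP   <
    [2,3] "which" : PP\N
    [3,5] PP\(PP\N)   >
      [3,4] "gave" : (PP\(PP\N))/PP
      [4,5] "built" : PP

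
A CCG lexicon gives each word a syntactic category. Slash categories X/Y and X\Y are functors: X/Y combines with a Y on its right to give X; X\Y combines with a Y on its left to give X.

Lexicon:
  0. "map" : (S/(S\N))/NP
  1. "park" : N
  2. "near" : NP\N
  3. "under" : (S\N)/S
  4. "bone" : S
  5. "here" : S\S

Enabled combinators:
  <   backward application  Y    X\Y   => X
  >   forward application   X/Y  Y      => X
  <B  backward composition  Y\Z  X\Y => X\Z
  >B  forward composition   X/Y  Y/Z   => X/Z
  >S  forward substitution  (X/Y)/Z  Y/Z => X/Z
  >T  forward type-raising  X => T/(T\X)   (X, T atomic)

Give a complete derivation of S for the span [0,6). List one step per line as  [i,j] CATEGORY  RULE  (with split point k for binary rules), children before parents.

[0,1] (S/(S\N))/NP  lex  "map"
[1,2] N  lex  "park"
[2,3] NP\N  lex  "near"
[1,3] NP  <  k=2
[0,3] S/(S\N)  >  k=1
[3,4] (S\N)/S  lex  "under"
[4,5] S  lex  "bone"
[3,5] S\N  >  k=4
[5,6] S\S  lex  "here"
[3,6] S\N  <B  k=5
[0,6] S  >  k=3

[0,6] S   >
  [0,3] S/(S\N)   >
    [0,1] "map" : (S/(S\N))/NP
    [1,3] NP   <
      [1,2] "park" : N
      [2,3] "near" : NP\N
  [3,6] S\N   <B
    [3,5] S\N   >
      [3,4] "under" : (S\N)/S
      [4,5] "bone" : S
    [5,6] "here" : S\S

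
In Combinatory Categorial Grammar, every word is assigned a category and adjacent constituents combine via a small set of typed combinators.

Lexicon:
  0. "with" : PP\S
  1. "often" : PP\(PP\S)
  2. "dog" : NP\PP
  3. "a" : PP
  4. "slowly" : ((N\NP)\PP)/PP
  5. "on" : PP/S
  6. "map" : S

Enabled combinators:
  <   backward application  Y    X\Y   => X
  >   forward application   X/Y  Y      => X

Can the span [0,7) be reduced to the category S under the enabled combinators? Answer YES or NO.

NO

PP\S PP\(PP\S) NP\PP PP ((N\NP)\PP)/PP PP/S S
CKY chart[0,7] = {N}; S ∉ chart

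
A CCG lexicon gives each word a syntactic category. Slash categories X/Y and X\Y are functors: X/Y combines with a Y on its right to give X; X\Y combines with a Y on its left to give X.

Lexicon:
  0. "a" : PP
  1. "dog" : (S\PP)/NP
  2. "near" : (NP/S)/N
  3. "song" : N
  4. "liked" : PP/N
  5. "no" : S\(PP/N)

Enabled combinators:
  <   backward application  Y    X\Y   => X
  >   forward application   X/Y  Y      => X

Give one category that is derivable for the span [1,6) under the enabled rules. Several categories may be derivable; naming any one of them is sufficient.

[0,6] S   <
  [0,1] "a" : PP
  [1,6] S\PP   >
    [1,2] "dog" : (S\PP)/NP
    [2,6] NP   >
      [2,4] NP/S   >
        [2,3] "near" : (NP/S)/N
        [3,4] "song" : N
      [4,6] S   <
        [4,5] "liked" : PP/N
        [5,6] "no" : S\(PP/N)

S\PP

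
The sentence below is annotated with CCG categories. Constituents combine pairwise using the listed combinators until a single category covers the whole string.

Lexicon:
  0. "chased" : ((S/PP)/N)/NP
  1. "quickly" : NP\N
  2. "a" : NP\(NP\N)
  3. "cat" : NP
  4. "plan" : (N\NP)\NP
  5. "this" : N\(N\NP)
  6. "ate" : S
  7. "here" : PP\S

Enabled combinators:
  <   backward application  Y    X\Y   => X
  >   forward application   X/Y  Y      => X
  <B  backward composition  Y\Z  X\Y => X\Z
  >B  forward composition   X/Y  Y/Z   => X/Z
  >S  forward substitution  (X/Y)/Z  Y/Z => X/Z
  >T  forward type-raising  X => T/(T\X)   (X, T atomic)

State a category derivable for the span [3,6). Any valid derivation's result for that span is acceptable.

[0,8] S   >
  [0,6] S/PP   >
    [0,3] (S/PP)/N   >
      [0,1] "chased" : ((S/PP)/N)/NP
      [1,3] NP   <
        [1,2] "quickly" : NP\N
        [2,3] "a" : NP\(NP\N)
    [3,6] N   <
      [3,5] N\NP   <
        [3,4] "cat" : NP
        [4,5] "plan" : (N\NP)\NP
      [5,6] "this" : N\(N\NP)
  [6,8] PP   <
    [6,7] "ate" : S
    [7,8] "here" : PP\S

N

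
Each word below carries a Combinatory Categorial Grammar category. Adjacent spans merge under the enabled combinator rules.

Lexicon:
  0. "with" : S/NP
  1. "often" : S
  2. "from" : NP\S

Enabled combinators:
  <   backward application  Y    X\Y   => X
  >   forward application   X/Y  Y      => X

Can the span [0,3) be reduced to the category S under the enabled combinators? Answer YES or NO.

YES

[0,3] S   >
  [0,1] "with" : S/NP
  [1,3] NP   <
    [1,2] "often" : S
    [2,3] "from" : NP\S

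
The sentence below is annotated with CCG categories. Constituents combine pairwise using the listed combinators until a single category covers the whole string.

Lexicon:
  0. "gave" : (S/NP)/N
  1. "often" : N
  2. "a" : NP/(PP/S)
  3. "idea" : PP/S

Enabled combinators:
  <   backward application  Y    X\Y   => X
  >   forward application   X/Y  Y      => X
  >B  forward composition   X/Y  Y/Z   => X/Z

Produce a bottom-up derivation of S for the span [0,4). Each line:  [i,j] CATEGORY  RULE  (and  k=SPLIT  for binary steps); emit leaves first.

[0,4] S   >
  [0,2] S/NP   >
    [0,1] "gave" : (S/NP)/N
    [1,2] "often" : N
  [2,4] NP   >
    [2,3] "a" : NP/(PP/S)
    [3,4] "idea" : PP/S

[0,1] (S/NP)/N  lex  "gave"
[1,2] N  lex  "often"
[0,2] S/NP  >  k=1
[2,3] NP/(PP/S)  lex  "a"
[3,4] PP/S  lex  "idea"
[2,4] NP  >  k=3
[0,4] S  >  k=2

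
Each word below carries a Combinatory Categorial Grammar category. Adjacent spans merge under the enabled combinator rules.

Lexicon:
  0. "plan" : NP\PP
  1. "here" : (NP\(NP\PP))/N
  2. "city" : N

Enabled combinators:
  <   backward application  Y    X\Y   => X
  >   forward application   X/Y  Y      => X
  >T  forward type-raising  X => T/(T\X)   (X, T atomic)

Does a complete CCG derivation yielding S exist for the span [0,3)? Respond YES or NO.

NP\PP (NP\(NP\PP))/N N
CKY chart[0,3] = {N/(N\NP), NP, NP/(NP\NP), PP/(PP\NP), S/(S\NP)}; S ∉ chart

NO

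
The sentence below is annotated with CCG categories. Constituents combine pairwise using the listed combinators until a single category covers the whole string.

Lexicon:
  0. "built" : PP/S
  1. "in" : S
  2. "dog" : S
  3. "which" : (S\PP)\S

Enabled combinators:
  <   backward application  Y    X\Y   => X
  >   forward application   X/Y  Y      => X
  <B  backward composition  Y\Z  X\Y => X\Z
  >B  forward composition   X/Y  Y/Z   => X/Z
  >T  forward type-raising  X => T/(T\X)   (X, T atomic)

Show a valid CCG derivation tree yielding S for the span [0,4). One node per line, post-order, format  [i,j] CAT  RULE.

[0,1] PP/S  lex  "built"
[1,2] S  lex  "in"
[0,2] PP  >  k=1
[2,3] S  lex  "dog"
[3,4] (S\PP)\S  lex  "which"
[2,4] S\PP  <  k=3
[0,4] S  <  k=2

[0,4] S   <
  [0,2] PP   >
    [0,1] "built" : PP/S
    [1,2] "in" : S
  [2,4] S\PP   <
    [2,3] "dog" : S
    [3,4] "which" : (S\PP)\S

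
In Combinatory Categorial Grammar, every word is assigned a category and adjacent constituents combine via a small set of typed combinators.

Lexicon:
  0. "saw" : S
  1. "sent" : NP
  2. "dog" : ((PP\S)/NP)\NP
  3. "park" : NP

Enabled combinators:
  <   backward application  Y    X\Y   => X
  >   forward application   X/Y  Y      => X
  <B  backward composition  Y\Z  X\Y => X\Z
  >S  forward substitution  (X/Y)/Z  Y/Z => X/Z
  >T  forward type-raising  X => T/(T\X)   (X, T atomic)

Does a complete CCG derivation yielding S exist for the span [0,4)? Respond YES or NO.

S NP ((PP\S)/NP)\NP NP
CKY chart[0,4] = {N/(N\PP), NP/(NP\PP), PP, PP/(PP\PP), S/(S\PP)}; S ∉ chart

NO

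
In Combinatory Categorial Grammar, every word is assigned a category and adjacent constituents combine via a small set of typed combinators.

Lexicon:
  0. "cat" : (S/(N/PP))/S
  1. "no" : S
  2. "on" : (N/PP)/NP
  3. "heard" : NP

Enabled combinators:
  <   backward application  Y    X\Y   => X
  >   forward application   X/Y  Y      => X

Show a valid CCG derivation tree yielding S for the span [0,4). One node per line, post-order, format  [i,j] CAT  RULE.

[0,1] (S/(N/PP))/S  lex  "cat"
[1,2] S  lex  "no"
[0,2] S/(N/PP)  >  k=1
[2,3] (N/PP)/NP  lex  "on"
[3,4] NP  lex  "heard"
[2,4] N/PP  >  k=3
[0,4] S  >  k=2

[0,4] S   >
  [0,2] S/(N/PP)   >
    [0,1] "cat" : (S/(N/PP))/S
    [1,2] "no" : S
  [2,4] N/PP   >
    [2,3] "on" : (N/PP)/NP
    [3,4] "heard" : NP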